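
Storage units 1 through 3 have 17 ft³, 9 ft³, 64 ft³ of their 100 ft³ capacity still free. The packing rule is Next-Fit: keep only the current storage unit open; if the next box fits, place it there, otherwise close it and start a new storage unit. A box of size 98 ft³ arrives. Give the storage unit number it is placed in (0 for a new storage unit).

Next-Fit only looks at storage unit 3, which has 64 ft³ free.
98 ft³ does not fit, so a new storage unit is opened.

0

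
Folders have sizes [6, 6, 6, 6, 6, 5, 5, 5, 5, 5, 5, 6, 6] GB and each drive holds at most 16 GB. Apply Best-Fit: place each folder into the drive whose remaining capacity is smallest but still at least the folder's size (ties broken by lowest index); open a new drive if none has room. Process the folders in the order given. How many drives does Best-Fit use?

6 drives

Put 6 GB in drive 1; 10 GB remain.
Put 6 GB in drive 1; 4 GB remain.
Put 6 GB in drive 2; 10 GB remain.
Put 6 GB in drive 2; 4 GB remain.
Put 6 GB in drive 3; 10 GB remain.
Put 5 GB in drive 3; 5 GB remain.
Put 5 GB in drive 3; 0 GB remain.
Put 5 GB in drive 4; 11 GB remain.
Put 5 GB in drive 4; 6 GB remain.
Put 5 GB in drive 4; 1 GB remain.
Put 5 GB in drive 5; 11 GB remain.
Put 6 GB in drive 5; 5 GB remain.
Put 6 GB in drive 6; 10 GB remain.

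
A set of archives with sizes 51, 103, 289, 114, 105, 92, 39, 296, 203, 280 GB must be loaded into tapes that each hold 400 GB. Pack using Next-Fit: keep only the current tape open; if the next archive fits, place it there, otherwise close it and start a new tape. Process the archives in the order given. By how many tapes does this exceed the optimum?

2

Next-Fit: [51,103] [289] [114,105,92,39] [296] [203] [280] → 6 tapes.
Total size 1572 GB; any packing needs at least ⌈1572/400⌉ = 4 tapes.
An optimal packing achieves that bound: [296,103] [289,105] [280,114] [203,92,51,39] → 4 tapes.
Excess: 6 − 4 = 2.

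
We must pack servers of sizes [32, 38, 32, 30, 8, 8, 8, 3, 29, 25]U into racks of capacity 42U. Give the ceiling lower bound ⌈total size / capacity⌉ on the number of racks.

Total size = 32 + 38 + 32 + 30 + 8 + 8 + 8 + 3 + 29 + 25 = 213U.
⌈213 / 42⌉ = 6.

6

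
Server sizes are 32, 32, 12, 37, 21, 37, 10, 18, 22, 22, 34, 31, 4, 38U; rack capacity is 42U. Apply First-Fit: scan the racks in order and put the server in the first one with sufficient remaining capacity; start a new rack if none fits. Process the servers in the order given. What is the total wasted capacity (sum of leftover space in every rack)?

70

Put 32U in rack 1; 10U remain.
Put 32U in rack 2; 10U remain.
Put 12U in rack 3; 30U remain.
Put 37U in rack 4; 5U remain.
Put 21U in rack 3; 9U remain.
Put 37U in rack 5; 5U remain.
Put 10U in rack 1; 0U remain.
Put 18U in rack 6; 24U remain.
Put 22U in rack 6; 2U remain.
Put 22U in rack 7; 20U remain.
Put 34U in rack 8; 8U remain.
Put 31U in rack 9; 11U remain.
Put 4U in rack 2; 6U remain.
Put 38U in rack 10; 4U remain.
10 racks × 42U = 420U; used 350U; unused 70U.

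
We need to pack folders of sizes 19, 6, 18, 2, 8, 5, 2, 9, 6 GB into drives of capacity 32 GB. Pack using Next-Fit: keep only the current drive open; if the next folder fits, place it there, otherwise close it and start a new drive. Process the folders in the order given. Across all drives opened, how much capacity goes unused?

19 GB → drive 1 (remaining 13 GB)
6 GB → drive 1 (remaining 7 GB)
18 GB → drive 2 (remaining 14 GB)
2 GB → drive 2 (remaining 12 GB)
8 GB → drive 2 (remaining 4 GB)
5 GB → drive 3 (remaining 27 GB)
2 GB → drive 3 (remaining 25 GB)
9 GB → drive 3 (remaining 16 GB)
6 GB → drive 3 (remaining 10 GB)
3 drives × 32 GB = 96 GB; used 75 GB; unused 21 GB.

21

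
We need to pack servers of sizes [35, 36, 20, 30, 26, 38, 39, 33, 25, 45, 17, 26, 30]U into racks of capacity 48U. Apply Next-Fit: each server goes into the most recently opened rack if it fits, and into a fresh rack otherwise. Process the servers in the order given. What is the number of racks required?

rack 1: place 35U, 13U left
rack 2: place 36U, 12U left
rack 3: place 20U, 28U left
rack 4: place 30U, 18U left
rack 5: place 26U, 22U left
rack 6: place 38U, 10U left
rack 7: place 39U, 9U left
rack 8: place 33U, 15U left
rack 9: place 25U, 23U left
rack 10: place 45U, 3U left
rack 11: place 17U, 31U left
rack 11: place 26U, 5U left
rack 12: place 30U, 18U left
Final racks: [35] [36] [20] [30] [26] [38] [39] [33] [25] [45] [17,26] [30].

12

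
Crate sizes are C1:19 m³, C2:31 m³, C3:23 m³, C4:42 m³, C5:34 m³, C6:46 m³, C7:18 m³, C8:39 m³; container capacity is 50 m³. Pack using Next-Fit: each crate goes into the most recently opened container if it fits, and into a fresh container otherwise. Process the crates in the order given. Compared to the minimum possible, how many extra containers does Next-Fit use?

Next-Fit: [19,31] [23] [42] [34] [46] [18] [39] → 7 containers.
Total size 252 m³; any packing needs at least ⌈252/50⌉ = 6 containers.
An optimal packing achieves that bound: [46] [42] [39] [34] [31,19] [23,18] → 6 containers.
Excess: 7 − 6 = 1.

1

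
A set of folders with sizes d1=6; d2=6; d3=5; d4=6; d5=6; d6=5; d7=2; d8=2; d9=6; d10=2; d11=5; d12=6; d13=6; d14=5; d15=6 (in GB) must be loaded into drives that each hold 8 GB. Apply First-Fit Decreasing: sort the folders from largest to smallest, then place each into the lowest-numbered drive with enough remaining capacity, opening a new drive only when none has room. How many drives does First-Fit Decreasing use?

12 drives

Sorted descending: 6, 6, 6, 6, 6, 6, 6, 6, 5, 5, 5, 5, 2, 2, 2.
Put 6 GB in drive 1; 2 GB remain.
Put 6 GB in drive 2; 2 GB remain.
Put 6 GB in drive 3; 2 GB remain.
Put 6 GB in drive 4; 2 GB remain.
Put 6 GB in drive 5; 2 GB remain.
Put 6 GB in drive 6; 2 GB remain.
Put 6 GB in drive 7; 2 GB remain.
Put 6 GB in drive 8; 2 GB remain.
Put 5 GB in drive 9; 3 GB remain.
Put 5 GB in drive 10; 3 GB remain.
Put 5 GB in drive 11; 3 GB remain.
Put 5 GB in drive 12; 3 GB remain.
Put 2 GB in drive 1; 0 GB remain.
Put 2 GB in drive 2; 0 GB remain.
Put 2 GB in drive 3; 0 GB remain.
Final drives: [6,2] [6,2] [6,2] [6] [6] [6] [6] [6] [5] [5] [5] [5].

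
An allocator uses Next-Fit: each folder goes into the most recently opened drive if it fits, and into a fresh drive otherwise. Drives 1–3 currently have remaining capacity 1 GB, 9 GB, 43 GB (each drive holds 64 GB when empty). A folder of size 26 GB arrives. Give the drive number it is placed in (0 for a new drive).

Next-Fit only looks at drive 3, which has 43 GB free.
26 GB fits there.

3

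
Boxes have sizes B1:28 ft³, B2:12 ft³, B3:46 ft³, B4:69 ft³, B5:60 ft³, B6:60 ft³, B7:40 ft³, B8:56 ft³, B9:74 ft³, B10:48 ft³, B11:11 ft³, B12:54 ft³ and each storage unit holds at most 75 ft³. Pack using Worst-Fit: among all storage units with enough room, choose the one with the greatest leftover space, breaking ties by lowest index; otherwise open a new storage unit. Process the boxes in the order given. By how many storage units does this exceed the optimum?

Worst-Fit: [28,12,11] [46] [69] [60] [60] [40] [56] [74] [48] [54] → 10 storage units.
9 boxes exceed 37.5 ft³ (half the capacity), and no two of those can share a storage unit, so at least 9 storage units are needed.
An optimal packing achieves that bound: [74] [69] [60,12] [60,11] [56] [54] [48] [46,28] [40] → 9 storage units.
Excess: 10 − 9 = 1.

1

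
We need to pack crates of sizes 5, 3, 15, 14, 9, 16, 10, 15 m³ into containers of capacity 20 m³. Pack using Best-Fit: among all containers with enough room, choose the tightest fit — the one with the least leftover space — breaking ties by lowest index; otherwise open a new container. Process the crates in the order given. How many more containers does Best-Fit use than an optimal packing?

1

Best-Fit: [5,3,9] [15] [14] [16] [10] [15] → 6 containers.
Total size 87 m³; any packing needs at least ⌈87/20⌉ = 5 containers.
An optimal packing achieves that bound: [16,3] [15,5] [15] [14] [10,9] → 5 containers.
Excess: 6 − 5 = 1.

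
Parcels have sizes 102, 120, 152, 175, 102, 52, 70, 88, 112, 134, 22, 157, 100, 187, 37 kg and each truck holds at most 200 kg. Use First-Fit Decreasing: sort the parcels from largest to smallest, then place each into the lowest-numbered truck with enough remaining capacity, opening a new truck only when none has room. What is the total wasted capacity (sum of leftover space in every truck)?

390

Sorted descending: 187, 175, 157, 152, 134, 120, 112, 102, 102, 100, 88, 70, 52, 37, 22.
187 kg → truck 1 (remaining 13 kg)
175 kg → truck 2 (remaining 25 kg)
157 kg → truck 3 (remaining 43 kg)
152 kg → truck 4 (remaining 48 kg)
134 kg → truck 5 (remaining 66 kg)
120 kg → truck 6 (remaining 80 kg)
112 kg → truck 7 (remaining 88 kg)
102 kg → truck 8 (remaining 98 kg)
102 kg → truck 9 (remaining 98 kg)
100 kg → truck 10 (remaining 100 kg)
88 kg → truck 7 (remaining 0 kg)
70 kg → truck 6 (remaining 10 kg)
52 kg → truck 5 (remaining 14 kg)
37 kg → truck 3 (remaining 6 kg)
22 kg → truck 2 (remaining 3 kg)
10 trucks × 200 kg = 2000 kg; used 1610 kg; unused 390 kg.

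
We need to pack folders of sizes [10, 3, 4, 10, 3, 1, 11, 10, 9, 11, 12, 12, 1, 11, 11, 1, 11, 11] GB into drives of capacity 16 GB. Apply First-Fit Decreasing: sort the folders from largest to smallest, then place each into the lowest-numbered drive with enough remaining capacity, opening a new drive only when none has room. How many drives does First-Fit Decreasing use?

Sorted descending: 12, 12, 11, 11, 11, 11, 11, 11, 10, 10, 10, 9, 4, 3, 3, 1, 1, 1.
Put 12 GB in drive 1; 4 GB remain.
Put 12 GB in drive 2; 4 GB remain.
Put 11 GB in drive 3; 5 GB remain.
Put 11 GB in drive 4; 5 GB remain.
Put 11 GB in drive 5; 5 GB remain.
Put 11 GB in drive 6; 5 GB remain.
Put 11 GB in drive 7; 5 GB remain.
Put 11 GB in drive 8; 5 GB remain.
Put 10 GB in drive 9; 6 GB remain.
Put 10 GB in drive 10; 6 GB remain.
Put 10 GB in drive 11; 6 GB remain.
Put 9 GB in drive 12; 7 GB remain.
Put 4 GB in drive 1; 0 GB remain.
Put 3 GB in drive 2; 1 GB remain.
Put 3 GB in drive 3; 2 GB remain.
Put 1 GB in drive 2; 0 GB remain.
Put 1 GB in drive 3; 1 GB remain.
Put 1 GB in drive 3; 0 GB remain.

12 drives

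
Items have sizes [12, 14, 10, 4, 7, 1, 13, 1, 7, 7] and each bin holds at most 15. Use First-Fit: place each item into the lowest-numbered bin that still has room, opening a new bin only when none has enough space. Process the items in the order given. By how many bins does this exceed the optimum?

0

First-Fit: [12,1,1] [14] [10,4] [7,7] [13] [7] → 6 bins.
Total size 76; any packing needs at least ⌈76/15⌉ = 6 bins.
So 6 is already optimal.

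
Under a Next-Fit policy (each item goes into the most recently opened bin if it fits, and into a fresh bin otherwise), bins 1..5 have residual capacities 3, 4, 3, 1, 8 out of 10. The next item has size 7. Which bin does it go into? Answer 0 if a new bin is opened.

Next-Fit only looks at bin 5, which has 8 free.
7 fits there.

5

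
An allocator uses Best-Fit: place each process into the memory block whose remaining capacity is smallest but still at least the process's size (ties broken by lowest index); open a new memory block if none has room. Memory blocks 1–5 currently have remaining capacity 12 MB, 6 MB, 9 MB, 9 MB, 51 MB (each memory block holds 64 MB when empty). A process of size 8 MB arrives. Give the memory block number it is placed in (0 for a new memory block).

Memory blocks with room: memory block 1 (12 MB), memory block 3 (9 MB), memory block 4 (9 MB), memory block 5 (51 MB).
Tightest fit is memory block 3 with 9 MB free.

3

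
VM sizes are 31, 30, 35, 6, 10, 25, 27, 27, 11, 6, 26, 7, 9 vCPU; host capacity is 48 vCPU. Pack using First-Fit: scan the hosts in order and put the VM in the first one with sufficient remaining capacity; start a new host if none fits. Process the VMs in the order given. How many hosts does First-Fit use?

31 vCPU → host 1 (remaining 17 vCPU)
30 vCPU → host 2 (remaining 18 vCPU)
35 vCPU → host 3 (remaining 13 vCPU)
6 vCPU → host 1 (remaining 11 vCPU)
10 vCPU → host 1 (remaining 1 vCPU)
25 vCPU → host 4 (remaining 23 vCPU)
27 vCPU → host 5 (remaining 21 vCPU)
27 vCPU → host 6 (remaining 21 vCPU)
11 vCPU → host 2 (remaining 7 vCPU)
6 vCPU → host 2 (remaining 1 vCPU)
26 vCPU → host 7 (remaining 22 vCPU)
7 vCPU → host 3 (remaining 6 vCPU)
9 vCPU → host 4 (remaining 14 vCPU)
Final hosts: [31,6,10] [30,11,6] [35,7] [25,9] [27] [27] [26].

7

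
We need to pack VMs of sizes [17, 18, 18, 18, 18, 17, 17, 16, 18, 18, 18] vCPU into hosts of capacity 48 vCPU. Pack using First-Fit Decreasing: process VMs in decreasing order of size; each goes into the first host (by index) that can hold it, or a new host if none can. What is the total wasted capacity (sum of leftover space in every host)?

Sorted descending: 18, 18, 18, 18, 18, 18, 18, 17, 17, 17, 16.
Put 18 vCPU in host 1; 30 vCPU remain.
Put 18 vCPU in host 1; 12 vCPU remain.
Put 18 vCPU in host 2; 30 vCPU remain.
Put 18 vCPU in host 2; 12 vCPU remain.
Put 18 vCPU in host 3; 30 vCPU remain.
Put 18 vCPU in host 3; 12 vCPU remain.
Put 18 vCPU in host 4; 30 vCPU remain.
Put 17 vCPU in host 4; 13 vCPU remain.
Put 17 vCPU in host 5; 31 vCPU remain.
Put 17 vCPU in host 5; 14 vCPU remain.
Put 16 vCPU in host 6; 32 vCPU remain.
6 hosts × 48 vCPU = 288 vCPU; used 193 vCPU; unused 95 vCPU.

95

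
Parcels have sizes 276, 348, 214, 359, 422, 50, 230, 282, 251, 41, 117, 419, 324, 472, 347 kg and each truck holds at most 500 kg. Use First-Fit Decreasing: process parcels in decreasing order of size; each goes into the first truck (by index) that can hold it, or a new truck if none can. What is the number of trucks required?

Sorted descending: 472, 422, 419, 359, 348, 347, 324, 282, 276, 251, 230, 214, 117, 50, 41.
472 kg → truck 1 (remaining 28 kg)
422 kg → truck 2 (remaining 78 kg)
419 kg → truck 3 (remaining 81 kg)
359 kg → truck 4 (remaining 141 kg)
348 kg → truck 5 (remaining 152 kg)
347 kg → truck 6 (remaining 153 kg)
324 kg → truck 7 (remaining 176 kg)
282 kg → truck 8 (remaining 218 kg)
276 kg → truck 9 (remaining 224 kg)
251 kg → truck 10 (remaining 249 kg)
230 kg → truck 10 (remaining 19 kg)
214 kg → truck 8 (remaining 4 kg)
117 kg → truck 4 (remaining 24 kg)
50 kg → truck 2 (remaining 28 kg)
41 kg → truck 3 (remaining 40 kg)
Final trucks: [472] [422,50] [419,41] [359,117] [348] [347] [324] [282,214] [276] [251,230].

10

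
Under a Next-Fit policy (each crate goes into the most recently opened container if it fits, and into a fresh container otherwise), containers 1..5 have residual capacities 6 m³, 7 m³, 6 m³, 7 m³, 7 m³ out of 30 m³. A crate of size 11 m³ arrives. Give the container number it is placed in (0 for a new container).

0

Next-Fit only looks at container 5, which has 7 m³ free.
11 m³ does not fit, so a new container is opened.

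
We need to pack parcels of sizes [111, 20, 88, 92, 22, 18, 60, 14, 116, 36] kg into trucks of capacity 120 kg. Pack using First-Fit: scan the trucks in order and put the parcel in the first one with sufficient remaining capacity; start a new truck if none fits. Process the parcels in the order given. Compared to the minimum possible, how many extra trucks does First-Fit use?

First-Fit: [111] [20,88] [92,22] [18,60,14] [116] [36] → 6 trucks.
Total size 577 kg; any packing needs at least ⌈577/120⌉ = 5 trucks.
An optimal packing achieves that bound: [116] [111] [92,22] [88,18,14] [60,36,20] → 5 trucks.
Excess: 6 − 5 = 1.

1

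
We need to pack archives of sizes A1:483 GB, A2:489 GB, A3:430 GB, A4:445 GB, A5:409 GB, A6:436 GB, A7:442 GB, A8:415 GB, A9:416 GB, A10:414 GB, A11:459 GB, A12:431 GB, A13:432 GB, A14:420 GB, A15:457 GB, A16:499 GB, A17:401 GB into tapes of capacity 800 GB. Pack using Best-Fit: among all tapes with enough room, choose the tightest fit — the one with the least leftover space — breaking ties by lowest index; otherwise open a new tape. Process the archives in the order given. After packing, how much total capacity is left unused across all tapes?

6122

tape 1: place A1 (483 GB), 317 GB left
tape 2: place A2 (489 GB), 311 GB left
tape 3: place A3 (430 GB), 370 GB left
tape 4: place A4 (445 GB), 355 GB left
tape 5: place A5 (409 GB), 391 GB left
tape 6: place A6 (436 GB), 364 GB left
tape 7: place A7 (442 GB), 358 GB left
tape 8: place A8 (415 GB), 385 GB left
tape 9: place A9 (416 GB), 384 GB left
tape 10: place A10 (414 GB), 386 GB left
tape 11: place A11 (459 GB), 341 GB left
tape 12: place A12 (431 GB), 369 GB left
tape 13: place A13 (432 GB), 368 GB left
tape 14: place A14 (420 GB), 380 GB left
tape 15: place A15 (457 GB), 343 GB left
tape 16: place A16 (499 GB), 301 GB left
tape 17: place A17 (401 GB), 399 GB left
17 tapes × 800 GB = 13600 GB; used 7478 GB; unused 6122 GB.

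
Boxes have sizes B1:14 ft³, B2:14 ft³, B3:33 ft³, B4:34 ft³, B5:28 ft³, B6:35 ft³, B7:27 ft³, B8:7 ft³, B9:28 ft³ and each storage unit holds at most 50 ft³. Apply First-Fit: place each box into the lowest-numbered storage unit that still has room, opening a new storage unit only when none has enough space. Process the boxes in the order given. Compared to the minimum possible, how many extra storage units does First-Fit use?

First-Fit: [14,14,7] [33] [34] [28] [35] [27] [28] → 7 storage units.
6 boxes exceed 25 ft³ (half the capacity), and no two of those can share a storage unit, so at least 6 storage units are needed.
An optimal packing achieves that bound: [35,14] [34,14] [33,7] [28] [28] [27] → 6 storage units.
Excess: 7 − 6 = 1.

1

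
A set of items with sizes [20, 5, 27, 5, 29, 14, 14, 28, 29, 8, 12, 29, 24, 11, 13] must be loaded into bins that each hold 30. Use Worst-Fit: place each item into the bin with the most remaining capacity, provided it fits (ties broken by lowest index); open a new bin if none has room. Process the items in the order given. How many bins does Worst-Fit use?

20 → bin 1 (remaining 10)
5 → bin 1 (remaining 5)
27 → bin 2 (remaining 3)
5 → bin 1 (remaining 0)
29 → bin 3 (remaining 1)
14 → bin 4 (remaining 16)
14 → bin 4 (remaining 2)
28 → bin 5 (remaining 2)
29 → bin 6 (remaining 1)
8 → bin 7 (remaining 22)
12 → bin 7 (remaining 10)
29 → bin 8 (remaining 1)
24 → bin 9 (remaining 6)
11 → bin 10 (remaining 19)
13 → bin 10 (remaining 6)
Final bins: [20,5,5] [27] [29] [14,14] [28] [29] [8,12] [29] [24] [11,13].

10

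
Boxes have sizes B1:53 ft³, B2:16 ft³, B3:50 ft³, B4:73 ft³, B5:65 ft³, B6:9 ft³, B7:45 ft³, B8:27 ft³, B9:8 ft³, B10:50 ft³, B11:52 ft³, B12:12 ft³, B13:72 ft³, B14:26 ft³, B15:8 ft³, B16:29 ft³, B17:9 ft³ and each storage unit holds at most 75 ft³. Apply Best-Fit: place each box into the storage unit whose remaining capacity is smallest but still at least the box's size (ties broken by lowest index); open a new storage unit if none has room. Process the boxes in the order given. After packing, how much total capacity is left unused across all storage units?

Put B1 (53 ft³) in storage unit 1; 22 ft³ remain.
Put B2 (16 ft³) in storage unit 1; 6 ft³ remain.
Put B3 (50 ft³) in storage unit 2; 25 ft³ remain.
Put B4 (73 ft³) in storage unit 3; 2 ft³ remain.
Put B5 (65 ft³) in storage unit 4; 10 ft³ remain.
Put B6 (9 ft³) in storage unit 4; 1 ft³ remain.
Put B7 (45 ft³) in storage unit 5; 30 ft³ remain.
Put B8 (27 ft³) in storage unit 5; 3 ft³ remain.
Put B9 (8 ft³) in storage unit 2; 17 ft³ remain.
Put B10 (50 ft³) in storage unit 6; 25 ft³ remain.
Put B11 (52 ft³) in storage unit 7; 23 ft³ remain.
Put B12 (12 ft³) in storage unit 2; 5 ft³ remain.
Put B13 (72 ft³) in storage unit 8; 3 ft³ remain.
Put B14 (26 ft³) in storage unit 9; 49 ft³ remain.
Put B15 (8 ft³) in storage unit 7; 15 ft³ remain.
Put B16 (29 ft³) in storage unit 9; 20 ft³ remain.
Put B17 (9 ft³) in storage unit 7; 6 ft³ remain.
9 storage units × 75 ft³ = 675 ft³; used 604 ft³; unused 71 ft³.

71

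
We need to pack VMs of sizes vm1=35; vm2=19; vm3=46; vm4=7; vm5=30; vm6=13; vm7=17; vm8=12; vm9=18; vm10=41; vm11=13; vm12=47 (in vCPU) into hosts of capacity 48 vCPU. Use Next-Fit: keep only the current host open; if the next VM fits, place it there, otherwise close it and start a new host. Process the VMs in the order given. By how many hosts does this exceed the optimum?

Next-Fit: [35] [19] [46] [7,30] [13,17,12] [18] [41] [13] [47] → 9 hosts.
Total size 298 vCPU; any packing needs at least ⌈298/48⌉ = 7 hosts.
An optimal packing achieves that bound: [47] [46] [41,7] [35,13] [30,18] [19,17,12] [13] → 7 hosts.
Excess: 9 − 7 = 2.

2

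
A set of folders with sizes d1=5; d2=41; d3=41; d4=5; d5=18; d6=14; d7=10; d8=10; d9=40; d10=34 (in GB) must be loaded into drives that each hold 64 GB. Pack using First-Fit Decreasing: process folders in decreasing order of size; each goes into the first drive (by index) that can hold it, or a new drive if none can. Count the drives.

Sorted descending: 41, 41, 40, 34, 18, 14, 10, 10, 5, 5.
Put 41 GB in drive 1; 23 GB remain.
Put 41 GB in drive 2; 23 GB remain.
Put 40 GB in drive 3; 24 GB remain.
Put 34 GB in drive 4; 30 GB remain.
Put 18 GB in drive 1; 5 GB remain.
Put 14 GB in drive 2; 9 GB remain.
Put 10 GB in drive 3; 14 GB remain.
Put 10 GB in drive 3; 4 GB remain.
Put 5 GB in drive 1; 0 GB remain.
Put 5 GB in drive 2; 4 GB remain.

4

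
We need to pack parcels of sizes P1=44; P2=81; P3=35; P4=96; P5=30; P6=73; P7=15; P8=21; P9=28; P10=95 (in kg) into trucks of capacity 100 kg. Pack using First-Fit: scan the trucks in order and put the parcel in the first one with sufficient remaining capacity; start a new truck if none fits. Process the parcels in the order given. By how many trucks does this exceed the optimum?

First-Fit: [44,35,15] [81] [96] [30,21,28] [73] [95] → 6 trucks.
Total size 518 kg; any packing needs at least ⌈518/100⌉ = 6 trucks.
So 6 is already optimal.

0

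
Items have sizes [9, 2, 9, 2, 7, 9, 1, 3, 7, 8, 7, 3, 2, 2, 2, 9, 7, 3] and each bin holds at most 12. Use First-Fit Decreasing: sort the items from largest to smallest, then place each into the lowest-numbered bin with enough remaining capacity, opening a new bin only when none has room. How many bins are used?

Sorted descending: 9, 9, 9, 9, 8, 7, 7, 7, 7, 3, 3, 3, 2, 2, 2, 2, 2, 1.
bin 1: place 9, 3 left
bin 2: place 9, 3 left
bin 3: place 9, 3 left
bin 4: place 9, 3 left
bin 5: place 8, 4 left
bin 6: place 7, 5 left
bin 7: place 7, 5 left
bin 8: place 7, 5 left
bin 9: place 7, 5 left
bin 1: place 3, 0 left
bin 2: place 3, 0 left
bin 3: place 3, 0 left
bin 4: place 2, 1 left
bin 5: place 2, 2 left
bin 5: place 2, 0 left
bin 6: place 2, 3 left
bin 6: place 2, 1 left
bin 4: place 1, 0 left
Final bins: [9,3] [9,3] [9,3] [9,2,1] [8,2,2] [7,2,2] [7] [7] [7].

9 bins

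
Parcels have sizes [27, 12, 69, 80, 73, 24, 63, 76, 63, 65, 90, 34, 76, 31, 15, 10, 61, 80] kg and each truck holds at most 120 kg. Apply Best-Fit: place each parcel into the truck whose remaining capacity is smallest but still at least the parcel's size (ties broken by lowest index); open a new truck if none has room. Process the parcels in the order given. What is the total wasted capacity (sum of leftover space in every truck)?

Put 27 kg in truck 1; 93 kg remain.
Put 12 kg in truck 1; 81 kg remain.
Put 69 kg in truck 1; 12 kg remain.
Put 80 kg in truck 2; 40 kg remain.
Put 73 kg in truck 3; 47 kg remain.
Put 24 kg in truck 2; 16 kg remain.
Put 63 kg in truck 4; 57 kg remain.
Put 76 kg in truck 5; 44 kg remain.
Put 63 kg in truck 6; 57 kg remain.
Put 65 kg in truck 7; 55 kg remain.
Put 90 kg in truck 8; 30 kg remain.
Put 34 kg in truck 5; 10 kg remain.
Put 76 kg in truck 9; 44 kg remain.
Put 31 kg in truck 9; 13 kg remain.
Put 15 kg in truck 2; 1 kg remain.
Put 10 kg in truck 5; 0 kg remain.
Put 61 kg in truck 10; 59 kg remain.
Put 80 kg in truck 11; 40 kg remain.
11 trucks × 120 kg = 1320 kg; used 949 kg; unused 371 kg.

371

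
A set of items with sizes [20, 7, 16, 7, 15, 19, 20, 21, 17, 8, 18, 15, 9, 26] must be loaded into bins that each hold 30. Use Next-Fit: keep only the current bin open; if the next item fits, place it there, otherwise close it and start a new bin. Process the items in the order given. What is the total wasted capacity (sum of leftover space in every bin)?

Put 20 in bin 1; 10 remain.
Put 7 in bin 1; 3 remain.
Put 16 in bin 2; 14 remain.
Put 7 in bin 2; 7 remain.
Put 15 in bin 3; 15 remain.
Put 19 in bin 4; 11 remain.
Put 20 in bin 5; 10 remain.
Put 21 in bin 6; 9 remain.
Put 17 in bin 7; 13 remain.
Put 8 in bin 7; 5 remain.
Put 18 in bin 8; 12 remain.
Put 15 in bin 9; 15 remain.
Put 9 in bin 9; 6 remain.
Put 26 in bin 10; 4 remain.
10 bins × 30 = 300; used 218; unused 82.

82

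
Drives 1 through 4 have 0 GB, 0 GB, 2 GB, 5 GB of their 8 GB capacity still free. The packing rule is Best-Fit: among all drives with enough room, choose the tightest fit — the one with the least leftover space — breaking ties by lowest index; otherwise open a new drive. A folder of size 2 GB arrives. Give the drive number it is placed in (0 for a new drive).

3

Drives with room: drive 3 (2 GB), drive 4 (5 GB).
Tightest fit is drive 3 with 2 GB free.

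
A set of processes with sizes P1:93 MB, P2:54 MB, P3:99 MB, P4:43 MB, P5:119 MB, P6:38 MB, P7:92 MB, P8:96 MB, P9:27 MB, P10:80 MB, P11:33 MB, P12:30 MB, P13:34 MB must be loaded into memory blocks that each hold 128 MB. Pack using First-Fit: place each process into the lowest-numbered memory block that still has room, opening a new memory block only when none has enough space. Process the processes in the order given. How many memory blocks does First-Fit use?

memory block 1: place P1 (93 MB), 35 MB left
memory block 2: place P2 (54 MB), 74 MB left
memory block 3: place P3 (99 MB), 29 MB left
memory block 2: place P4 (43 MB), 31 MB left
memory block 4: place P5 (119 MB), 9 MB left
memory block 5: place P6 (38 MB), 90 MB left
memory block 6: place P7 (92 MB), 36 MB left
memory block 7: place P8 (96 MB), 32 MB left
memory block 1: place P9 (27 MB), 8 MB left
memory block 5: place P10 (80 MB), 10 MB left
memory block 6: place P11 (33 MB), 3 MB left
memory block 2: place P12 (30 MB), 1 MB left
memory block 8: place P13 (34 MB), 94 MB left
Final memory blocks: [93,27] [54,43,30] [99] [119] [38,80] [92,33] [96] [34].

8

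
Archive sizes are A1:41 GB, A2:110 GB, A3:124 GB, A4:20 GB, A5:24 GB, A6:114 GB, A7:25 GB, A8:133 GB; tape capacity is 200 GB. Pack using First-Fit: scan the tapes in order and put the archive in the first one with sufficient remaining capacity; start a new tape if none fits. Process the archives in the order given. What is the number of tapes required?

tape 1: place A1 (41 GB), 159 GB left
tape 1: place A2 (110 GB), 49 GB left
tape 2: place A3 (124 GB), 76 GB left
tape 1: place A4 (20 GB), 29 GB left
tape 1: place A5 (24 GB), 5 GB left
tape 3: place A6 (114 GB), 86 GB left
tape 2: place A7 (25 GB), 51 GB left
tape 4: place A8 (133 GB), 67 GB left

4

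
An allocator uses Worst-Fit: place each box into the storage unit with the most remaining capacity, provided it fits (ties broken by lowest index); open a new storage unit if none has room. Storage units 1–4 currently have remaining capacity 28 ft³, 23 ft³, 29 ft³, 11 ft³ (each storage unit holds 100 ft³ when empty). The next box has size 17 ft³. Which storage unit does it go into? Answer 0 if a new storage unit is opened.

3

Storage units with room: storage unit 1 (28 ft³), storage unit 2 (23 ft³), storage unit 3 (29 ft³).
Most room is storage unit 3 with 29 ft³ free.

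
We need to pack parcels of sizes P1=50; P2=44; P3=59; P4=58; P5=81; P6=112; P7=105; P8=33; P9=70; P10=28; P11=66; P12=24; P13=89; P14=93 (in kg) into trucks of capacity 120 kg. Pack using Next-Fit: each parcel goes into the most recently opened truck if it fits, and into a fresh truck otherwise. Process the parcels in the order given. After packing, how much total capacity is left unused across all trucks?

P1 (50 kg) → truck 1 (remaining 70 kg)
P2 (44 kg) → truck 1 (remaining 26 kg)
P3 (59 kg) → truck 2 (remaining 61 kg)
P4 (58 kg) → truck 2 (remaining 3 kg)
P5 (81 kg) → truck 3 (remaining 39 kg)
P6 (112 kg) → truck 4 (remaining 8 kg)
P7 (105 kg) → truck 5 (remaining 15 kg)
P8 (33 kg) → truck 6 (remaining 87 kg)
P9 (70 kg) → truck 6 (remaining 17 kg)
P10 (28 kg) → truck 7 (remaining 92 kg)
P11 (66 kg) → truck 7 (remaining 26 kg)
P12 (24 kg) → truck 7 (remaining 2 kg)
P13 (89 kg) → truck 8 (remaining 31 kg)
P14 (93 kg) → truck 9 (remaining 27 kg)
9 trucks × 120 kg = 1080 kg; used 912 kg; unused 168 kg.

168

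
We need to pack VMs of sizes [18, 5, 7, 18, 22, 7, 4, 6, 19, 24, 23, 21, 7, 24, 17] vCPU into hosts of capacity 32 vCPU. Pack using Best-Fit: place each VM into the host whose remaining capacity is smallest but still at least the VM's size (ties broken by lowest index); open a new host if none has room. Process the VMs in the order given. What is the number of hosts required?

18 vCPU → host 1 (remaining 14 vCPU)
5 vCPU → host 1 (remaining 9 vCPU)
7 vCPU → host 1 (remaining 2 vCPU)
18 vCPU → host 2 (remaining 14 vCPU)
22 vCPU → host 3 (remaining 10 vCPU)
7 vCPU → host 3 (remaining 3 vCPU)
4 vCPU → host 2 (remaining 10 vCPU)
6 vCPU → host 2 (remaining 4 vCPU)
19 vCPU → host 4 (remaining 13 vCPU)
24 vCPU → host 5 (remaining 8 vCPU)
23 vCPU → host 6 (remaining 9 vCPU)
21 vCPU → host 7 (remaining 11 vCPU)
7 vCPU → host 5 (remaining 1 vCPU)
24 vCPU → host 8 (remaining 8 vCPU)
17 vCPU → host 9 (remaining 15 vCPU)
Final hosts: [18,5,7] [18,4,6] [22,7] [19] [24,7] [23] [21] [24] [17].

9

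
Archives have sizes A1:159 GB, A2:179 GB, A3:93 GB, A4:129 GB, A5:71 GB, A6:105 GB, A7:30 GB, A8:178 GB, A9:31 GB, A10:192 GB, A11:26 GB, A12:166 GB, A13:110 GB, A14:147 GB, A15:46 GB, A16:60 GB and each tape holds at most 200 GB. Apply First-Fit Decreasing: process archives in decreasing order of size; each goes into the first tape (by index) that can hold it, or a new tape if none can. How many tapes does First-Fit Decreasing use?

9 tapes

Sorted descending: 192, 179, 178, 166, 159, 147, 129, 110, 105, 93, 71, 60, 46, 31, 30, 26.
192 GB → tape 1 (remaining 8 GB)
179 GB → tape 2 (remaining 21 GB)
178 GB → tape 3 (remaining 22 GB)
166 GB → tape 4 (remaining 34 GB)
159 GB → tape 5 (remaining 41 GB)
147 GB → tape 6 (remaining 53 GB)
129 GB → tape 7 (remaining 71 GB)
110 GB → tape 8 (remaining 90 GB)
105 GB → tape 9 (remaining 95 GB)
93 GB → tape 9 (remaining 2 GB)
71 GB → tape 7 (remaining 0 GB)
60 GB → tape 8 (remaining 30 GB)
46 GB → tape 6 (remaining 7 GB)
31 GB → tape 4 (remaining 3 GB)
30 GB → tape 5 (remaining 11 GB)
26 GB → tape 8 (remaining 4 GB)
Final tapes: [192] [179] [178] [166,31] [159,30] [147,46] [129,71] [110,60,26] [105,93].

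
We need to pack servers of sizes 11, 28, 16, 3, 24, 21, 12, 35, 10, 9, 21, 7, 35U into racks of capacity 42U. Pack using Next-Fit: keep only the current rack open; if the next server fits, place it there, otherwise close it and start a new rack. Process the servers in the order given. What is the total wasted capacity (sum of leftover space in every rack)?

62

11U → rack 1 (remaining 31U)
28U → rack 1 (remaining 3U)
16U → rack 2 (remaining 26U)
3U → rack 2 (remaining 23U)
24U → rack 3 (remaining 18U)
21U → rack 4 (remaining 21U)
12U → rack 4 (remaining 9U)
35U → rack 5 (remaining 7U)
10U → rack 6 (remaining 32U)
9U → rack 6 (remaining 23U)
21U → rack 6 (remaining 2U)
7U → rack 7 (remaining 35U)
35U → rack 7 (remaining 0U)
7 racks × 42U = 294U; used 232U; unused 62U.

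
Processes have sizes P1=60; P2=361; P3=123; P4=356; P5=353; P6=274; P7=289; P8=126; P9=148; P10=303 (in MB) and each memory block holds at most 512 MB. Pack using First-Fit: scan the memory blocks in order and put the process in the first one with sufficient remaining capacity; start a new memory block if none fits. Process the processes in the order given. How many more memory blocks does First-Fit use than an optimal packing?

0

First-Fit: [60,361] [123,356] [353,126] [274,148] [289] [303] → 6 memory blocks.
6 processes exceed 256 MB (half the capacity), and no two of those can share a memory block, so at least 6 memory blocks are needed.
So 6 is already optimal.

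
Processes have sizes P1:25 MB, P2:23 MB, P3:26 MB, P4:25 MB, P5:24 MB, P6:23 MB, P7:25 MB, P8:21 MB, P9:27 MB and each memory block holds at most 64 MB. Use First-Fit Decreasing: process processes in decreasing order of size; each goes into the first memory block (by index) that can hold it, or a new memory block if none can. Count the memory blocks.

Sorted descending: 27, 26, 25, 25, 25, 24, 23, 23, 21.
27 MB → memory block 1 (remaining 37 MB)
26 MB → memory block 1 (remaining 11 MB)
25 MB → memory block 2 (remaining 39 MB)
25 MB → memory block 2 (remaining 14 MB)
25 MB → memory block 3 (remaining 39 MB)
24 MB → memory block 3 (remaining 15 MB)
23 MB → memory block 4 (remaining 41 MB)
23 MB → memory block 4 (remaining 18 MB)
21 MB → memory block 5 (remaining 43 MB)

5 memory blocks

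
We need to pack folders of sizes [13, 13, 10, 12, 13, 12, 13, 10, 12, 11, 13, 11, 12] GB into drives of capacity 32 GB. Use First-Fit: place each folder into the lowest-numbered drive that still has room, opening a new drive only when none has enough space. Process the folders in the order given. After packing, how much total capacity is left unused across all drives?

37

Put 13 GB in drive 1; 19 GB remain.
Put 13 GB in drive 1; 6 GB remain.
Put 10 GB in drive 2; 22 GB remain.
Put 12 GB in drive 2; 10 GB remain.
Put 13 GB in drive 3; 19 GB remain.
Put 12 GB in drive 3; 7 GB remain.
Put 13 GB in drive 4; 19 GB remain.
Put 10 GB in drive 2; 0 GB remain.
Put 12 GB in drive 4; 7 GB remain.
Put 11 GB in drive 5; 21 GB remain.
Put 13 GB in drive 5; 8 GB remain.
Put 11 GB in drive 6; 21 GB remain.
Put 12 GB in drive 6; 9 GB remain.
6 drives × 32 GB = 192 GB; used 155 GB; unused 37 GB.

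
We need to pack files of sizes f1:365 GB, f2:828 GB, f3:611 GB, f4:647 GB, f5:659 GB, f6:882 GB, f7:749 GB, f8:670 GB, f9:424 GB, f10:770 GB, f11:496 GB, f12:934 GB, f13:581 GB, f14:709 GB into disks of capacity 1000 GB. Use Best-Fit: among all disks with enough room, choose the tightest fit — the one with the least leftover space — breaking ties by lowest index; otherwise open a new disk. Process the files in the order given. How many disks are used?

12

f1 (365 GB) → disk 1 (remaining 635 GB)
f2 (828 GB) → disk 2 (remaining 172 GB)
f3 (611 GB) → disk 1 (remaining 24 GB)
f4 (647 GB) → disk 3 (remaining 353 GB)
f5 (659 GB) → disk 4 (remaining 341 GB)
f6 (882 GB) → disk 5 (remaining 118 GB)
f7 (749 GB) → disk 6 (remaining 251 GB)
f8 (670 GB) → disk 7 (remaining 330 GB)
f9 (424 GB) → disk 8 (remaining 576 GB)
f10 (770 GB) → disk 9 (remaining 230 GB)
f11 (496 GB) → disk 8 (remaining 80 GB)
f12 (934 GB) → disk 10 (remaining 66 GB)
f13 (581 GB) → disk 11 (remaining 419 GB)
f14 (709 GB) → disk 12 (remaining 291 GB)
Final disks: [365,611] [828] [647] [659] [882] [749] [670] [424,496] [770] [934] [581] [709].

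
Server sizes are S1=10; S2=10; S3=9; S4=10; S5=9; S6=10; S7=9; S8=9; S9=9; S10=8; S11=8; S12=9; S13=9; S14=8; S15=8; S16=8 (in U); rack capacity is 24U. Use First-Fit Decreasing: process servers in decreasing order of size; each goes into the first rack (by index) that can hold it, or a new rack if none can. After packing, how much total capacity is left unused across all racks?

Sorted descending: 10, 10, 10, 10, 9, 9, 9, 9, 9, 9, 9, 8, 8, 8, 8, 8.
Put 10U in rack 1; 14U remain.
Put 10U in rack 1; 4U remain.
Put 10U in rack 2; 14U remain.
Put 10U in rack 2; 4U remain.
Put 9U in rack 3; 15U remain.
Put 9U in rack 3; 6U remain.
Put 9U in rack 4; 15U remain.
Put 9U in rack 4; 6U remain.
Put 9U in rack 5; 15U remain.
Put 9U in rack 5; 6U remain.
Put 9U in rack 6; 15U remain.
Put 8U in rack 6; 7U remain.
Put 8U in rack 7; 16U remain.
Put 8U in rack 7; 8U remain.
Put 8U in rack 7; 0U remain.
Put 8U in rack 8; 16U remain.
8 racks × 24U = 192U; used 143U; unused 49U.

49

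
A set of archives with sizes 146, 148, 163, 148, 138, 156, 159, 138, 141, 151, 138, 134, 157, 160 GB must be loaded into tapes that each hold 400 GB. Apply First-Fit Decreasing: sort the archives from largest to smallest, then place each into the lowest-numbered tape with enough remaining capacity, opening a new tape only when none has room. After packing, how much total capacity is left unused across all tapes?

Sorted descending: 163, 160, 159, 157, 156, 151, 148, 148, 146, 141, 138, 138, 138, 134.
tape 1: place 163 GB, 237 GB left
tape 1: place 160 GB, 77 GB left
tape 2: place 159 GB, 241 GB left
tape 2: place 157 GB, 84 GB left
tape 3: place 156 GB, 244 GB left
tape 3: place 151 GB, 93 GB left
tape 4: place 148 GB, 252 GB left
tape 4: place 148 GB, 104 GB left
tape 5: place 146 GB, 254 GB left
tape 5: place 141 GB, 113 GB left
tape 6: place 138 GB, 262 GB left
tape 6: place 138 GB, 124 GB left
tape 7: place 138 GB, 262 GB left
tape 7: place 134 GB, 128 GB left
7 tapes × 400 GB = 2800 GB; used 2077 GB; unused 723 GB.

723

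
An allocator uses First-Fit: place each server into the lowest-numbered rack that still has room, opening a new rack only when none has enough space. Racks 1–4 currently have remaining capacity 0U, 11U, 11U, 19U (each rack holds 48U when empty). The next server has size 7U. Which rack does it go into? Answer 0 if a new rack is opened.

Racks with room: rack 2 (11U), rack 3 (11U), rack 4 (19U).
The first with room is rack 2.

2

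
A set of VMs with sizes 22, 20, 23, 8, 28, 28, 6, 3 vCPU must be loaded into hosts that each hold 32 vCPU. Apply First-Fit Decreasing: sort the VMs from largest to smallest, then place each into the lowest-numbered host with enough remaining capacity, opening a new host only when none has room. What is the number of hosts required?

Sorted descending: 28, 28, 23, 22, 20, 8, 6, 3.
Put 28 vCPU in host 1; 4 vCPU remain.
Put 28 vCPU in host 2; 4 vCPU remain.
Put 23 vCPU in host 3; 9 vCPU remain.
Put 22 vCPU in host 4; 10 vCPU remain.
Put 20 vCPU in host 5; 12 vCPU remain.
Put 8 vCPU in host 3; 1 vCPU remain.
Put 6 vCPU in host 4; 4 vCPU remain.
Put 3 vCPU in host 1; 1 vCPU remain.
Final hosts: [28,3] [28] [23,8] [22,6] [20].

5 hosts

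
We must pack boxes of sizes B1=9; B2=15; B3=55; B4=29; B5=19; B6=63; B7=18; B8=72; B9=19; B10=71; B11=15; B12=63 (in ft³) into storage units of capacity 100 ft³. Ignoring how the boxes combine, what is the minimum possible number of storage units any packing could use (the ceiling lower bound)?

Total size = 9 + 15 + 55 + 29 + 19 + 63 + 18 + 72 + 19 + 71 + 15 + 63 = 448 ft³.
⌈448 / 100⌉ = 5.

5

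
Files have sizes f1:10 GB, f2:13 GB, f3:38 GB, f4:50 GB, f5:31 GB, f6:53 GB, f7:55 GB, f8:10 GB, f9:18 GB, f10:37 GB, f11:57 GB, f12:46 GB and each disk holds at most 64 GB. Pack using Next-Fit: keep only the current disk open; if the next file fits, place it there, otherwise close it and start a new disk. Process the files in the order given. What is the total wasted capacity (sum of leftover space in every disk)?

158

disk 1: place f1 (10 GB), 54 GB left
disk 1: place f2 (13 GB), 41 GB left
disk 1: place f3 (38 GB), 3 GB left
disk 2: place f4 (50 GB), 14 GB left
disk 3: place f5 (31 GB), 33 GB left
disk 4: place f6 (53 GB), 11 GB left
disk 5: place f7 (55 GB), 9 GB left
disk 6: place f8 (10 GB), 54 GB left
disk 6: place f9 (18 GB), 36 GB left
disk 7: place f10 (37 GB), 27 GB left
disk 8: place f11 (57 GB), 7 GB left
disk 9: place f12 (46 GB), 18 GB left
9 disks × 64 GB = 576 GB; used 418 GB; unused 158 GB.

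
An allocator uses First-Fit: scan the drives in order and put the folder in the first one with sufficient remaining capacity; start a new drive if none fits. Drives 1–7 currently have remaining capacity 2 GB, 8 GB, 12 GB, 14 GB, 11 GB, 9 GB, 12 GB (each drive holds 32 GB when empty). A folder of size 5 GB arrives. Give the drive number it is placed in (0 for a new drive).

2

Drives with room: drive 2 (8 GB), drive 3 (12 GB), drive 4 (14 GB), drive 5 (11 GB), drive 6 (9 GB), drive 7 (12 GB).
The first with room is drive 2.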